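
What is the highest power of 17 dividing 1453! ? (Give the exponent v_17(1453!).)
v_17(1453!) = 90

Legendre's formula: v_p(n!) = Σ_{k ≥ 1} ⌊n / p^k⌋. For p = 17, n = 1453, the terms are:
  ⌊1453/17^1⌋ = ⌊1453/17⌋ = 85
  ⌊1453/17^2⌋ = ⌊1453/289⌋ = 5
(the next term ⌊1453/17^3⌋ = 0, terminating the sum). Summing: v_17(1453!) = 85 + 5 = 90.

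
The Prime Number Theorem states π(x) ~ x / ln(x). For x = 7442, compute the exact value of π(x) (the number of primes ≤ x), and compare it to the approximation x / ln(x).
π(7442) = 942;  x/ln(x) ≈ 834.78;  relative error ≈ 11.38%.

Directly count primes up to 7442: π(7442) = 942. The PNT approximation gives 7442/ln(7442) ≈ 7442/8.91489 ≈ 834.78. Relative error (π(x) − x/ln(x)) / π(x) ≈ 11.38%; the approximation is known to undercount slightly (Li(x) is a better estimate).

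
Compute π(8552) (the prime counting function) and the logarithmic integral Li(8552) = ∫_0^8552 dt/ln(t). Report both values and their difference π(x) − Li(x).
π(8552) = 1066;  Li(8552) ≈ 1087.61;  π(x) − Li(x) ≈ -21.61.

Direct count of primes ≤ 8552 gives π(8552) = 1066. Numerical evaluation of the logarithmic integral gives Li(8552) ≈ 1087.61. The difference π(x) − Li(x) ≈ -21.61 is typically negative for small/moderate x (Li(x) overestimates), though Littlewood's theorem shows this sign changes infinitely often.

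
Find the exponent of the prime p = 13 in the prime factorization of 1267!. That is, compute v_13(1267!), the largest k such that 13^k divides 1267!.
v_13(1267!) = 104

Legendre's formula: v_p(n!) = Σ_{k ≥ 1} ⌊n / p^k⌋. For p = 13, n = 1267, the terms are:
  ⌊1267/13^1⌋ = ⌊1267/13⌋ = 97
  ⌊1267/13^2⌋ = ⌊1267/169⌋ = 7
(the next term ⌊1267/13^3⌋ = 0, terminating the sum). Summing: v_13(1267!) = 97 + 7 = 104.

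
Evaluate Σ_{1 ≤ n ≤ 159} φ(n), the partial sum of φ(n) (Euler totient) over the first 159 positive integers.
Σ_{n ≤ 159} φ(n) = 7742

Compute φ(n) for each 1 ≤ n ≤ 159: φ(1) = 1, φ(2) = 1, φ(3) = 2, φ(4) = 2, φ(5) = 4, φ(6) = 2, φ(7) = 6, φ(8) = 4, φ(9) = 6, φ(10) = 4, φ(11) = 10, φ(12) = 4, φ(13) = 12, φ(14) = 6, φ(15) = 8, φ(16) = 8, φ(17) = 16, φ(18) = 6, φ(19) = 18, φ(20) = 8, φ(21) = 12, φ(22) = 10, φ(23) = 22, φ(24) = 8, φ(25) = 20, φ(26) = 12, φ(27) = 18, φ(28) = 12, φ(29) = 28, φ(30) = 8, φ(31) = 30, φ(32) = 16, φ(33) = 20, φ(34) = 16, φ(35) = 24, φ(36) = 12, φ(37) = 36, φ(38) = 18, φ(39) = 24, φ(40) = 16, φ(41) = 40, φ(42) = 12, φ(43) = 42, φ(44) = 20, φ(45) = 24, φ(46) = 22, φ(47) = 46, φ(48) = 16, φ(49) = 42, φ(50) = 20, φ(51) = 32, φ(52) = 24, φ(53) = 52, φ(54) = 18, φ(55) = 40, φ(56) = 24, φ(57) = 36, φ(58) = 28, φ(59) = 58, φ(60) = 16, φ(61) = 60, φ(62) = 30, φ(63) = 36, φ(64) = 32, φ(65) = 48, φ(66) = 20, φ(67) = 66, φ(68) = 32, φ(69) = 44, φ(70) = 24, φ(71) = 70, φ(72) = 24, φ(73) = 72, φ(74) = 36, φ(75) = 40, φ(76) = 36, φ(77) = 60, φ(78) = 24, φ(79) = 78, φ(80) = 32, φ(81) = 54, φ(82) = 40, φ(83) = 82, φ(84) = 24, φ(85) = 64, φ(86) = 42, φ(87) = 56, φ(88) = 40, φ(89) = 88, φ(90) = 24, φ(91) = 72, φ(92) = 44, φ(93) = 60, φ(94) = 46, φ(95) = 72, φ(96) = 32, φ(97) = 96, φ(98) = 42, φ(99) = 60, φ(100) = 40, φ(101) = 100, φ(102) = 32, φ(103) = 102, φ(104) = 48, φ(105) = 48, φ(106) = 52, φ(107) = 106, φ(108) = 36, φ(109) = 108, φ(110) = 40, φ(111) = 72, φ(112) = 48, φ(113) = 112, φ(114) = 36, φ(115) = 88, φ(116) = 56, φ(117) = 72, φ(118) = 58, φ(119) = 96, φ(120) = 32, φ(121) = 110, φ(122) = 60, φ(123) = 80, φ(124) = 60, φ(125) = 100, φ(126) = 36, φ(127) = 126, φ(128) = 64, φ(129) = 84, φ(130) = 48, φ(131) = 130, φ(132) = 40, φ(133) = 108, φ(134) = 66, φ(135) = 72, φ(136) = 64, φ(137) = 136, φ(138) = 44, φ(139) = 138, φ(140) = 48, φ(141) = 92, φ(142) = 70, φ(143) = 120, φ(144) = 48, φ(145) = 112, φ(146) = 72, φ(147) = 84, φ(148) = 72, φ(149) = 148, φ(150) = 40, φ(151) = 150, φ(152) = 72, φ(153) = 96, φ(154) = 60, φ(155) = 120, φ(156) = 48, φ(157) = 156, φ(158) = 78, φ(159) = 104. Summing all 159 values: 7742. (Average order: Σ_{n ≤ x} φ(n) ~ (3/π²) x². For x = 159, (3/π²)·159² ≈ 7684.50.)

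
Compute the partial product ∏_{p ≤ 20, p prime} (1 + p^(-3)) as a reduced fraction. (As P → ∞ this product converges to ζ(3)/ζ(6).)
∏ = 223851228120576/189501362017825

The primes p ≤ 20 are [2, 3, 5, 7, 11, 13, 17, 19]. For each, (1 + 1/p^3) = (p^3 + 1)/p^3. Multiplying these fractions over p ∈ [2, 3, 5, 7, 11, 13, 17, 19] gives 223851228120576/189501362017825. (In the limit P → ∞ this tends to ζ(3)/ζ(6).)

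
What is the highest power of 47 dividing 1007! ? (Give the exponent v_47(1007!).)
v_47(1007!) = 21

Legendre's formula: v_p(n!) = Σ_{k ≥ 1} ⌊n / p^k⌋. For p = 47, n = 1007, the terms are:
  ⌊1007/47^1⌋ = ⌊1007/47⌋ = 21
(the next term ⌊1007/47^2⌋ = 0, terminating the sum). Summing: v_47(1007!) = 21 = 21.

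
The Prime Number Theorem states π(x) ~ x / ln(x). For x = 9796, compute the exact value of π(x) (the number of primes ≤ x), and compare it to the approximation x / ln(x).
π(9796) = 1208;  x/ln(x) ≈ 1065.97;  relative error ≈ 11.76%.

Directly count primes up to 9796: π(9796) = 1208. The PNT approximation gives 9796/ln(9796) ≈ 9796/9.18973 ≈ 1065.97. Relative error (π(x) − x/ln(x)) / π(x) ≈ 11.76%; the approximation is known to undercount slightly (Li(x) is a better estimate).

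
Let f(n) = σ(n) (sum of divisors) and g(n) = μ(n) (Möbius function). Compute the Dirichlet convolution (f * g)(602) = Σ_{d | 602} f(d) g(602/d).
(σ * μ)(602) = 602

Divisors of 602: [1, 2, 7, 14, 43, 86, 301, 602]. For each d | 602:
  d = 1: σ(1) · μ(602/1) = 1 · -1 = -1
  d = 2: σ(2) · μ(602/2) = 3 · 1 = 3
  d = 7: σ(7) · μ(602/7) = 8 · 1 = 8
  d = 14: σ(14) · μ(602/14) = 24 · -1 = -24
  d = 43: σ(43) · μ(602/43) = 44 · 1 = 44
  d = 86: σ(86) · μ(602/86) = 132 · -1 = -132
  d = 301: σ(301) · μ(602/301) = 352 · -1 = -352
  d = 602: σ(602) · μ(602/602) = 1056 · 1 = 1056
Summing: (σ * μ)(602) = -1 + 3 + 8 + -24 + 44 + -132 + -352 + 1056 = 602.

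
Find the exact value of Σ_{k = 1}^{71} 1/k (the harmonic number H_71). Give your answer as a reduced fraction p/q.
H_71 = 3028810706851429109067025637383/624893729741902836283505236800

Direct summation: H_71 = 1 + 1/2 + ... + 1/71. The least common denominator is lcm(1, ..., 71) = 5624043567677125526551547131200; over this denominator the numerator is 5624043567677125526551547131200 + 2812021783838562763275773565600 + 1874681189225708508850515710400 + 1406010891919281381637886782800 + 1124808713535425105310309426240 + 937340594612854254425257855200 + 803434795382446503793078161600 + 703005445959640690818943391400 + 624893729741902836283505236800 + 562404356767712552655154713120 + 511276687970647775141049739200 + 468670297306427127212628927600 + 432618735975163502042426702400 + 401717397691223251896539080800 + 374936237845141701770103142080 + 351502722979820345409471695700 + 330826092216301501561855713600 + 312446864870951418141752618400 + 296002293035638185607976164800 + 281202178383856276327577356560 + 267811598460815501264359387200 + 255638343985323887570524869600 + 244523633377266327241371614400 + 234335148653213563606314463800 + 224961742707085021062061885248 + 216309367987581751021213351200 + 208297909913967612094501745600 + 200858698845611625948269540400 + 193932536816452604363846452800 + 187468118922570850885051571040 + 181420760247649210533920875200 + 175751361489910172704735847850 + 170425562656882591713683246400 + 165413046108150750780927856800 + 160686959076489300758615632320 + 156223432435475709070876309200 + 152001177504787176393285057600 + 148001146517819092803988082400 + 144206245325054500680808900800 + 140601089191928138163788678280 + 137171794333588427476867003200 + 133905799230407750632179693600 + 130791710876212221547710398400 + 127819171992661943785262434800 + 124978745948380567256701047360 + 122261816688633163620685807200 + 119660501439938840990458449600 + 117167574326606781803157231900 + 114776399340349500541868308800 + 112480871353542510531030942624 + 110275364072100500520618571200 + 108154683993790875510606675600 + 106114029578813689180217870400 + 104148954956983806047250872800 + 102255337594129555028209947840 + 100429349422805812974134770200 + 98667431011879395202658721600 + 96966268408226302181923226400 + 95322772333510602144941476800 + 93734059461285425442525785520 + 92197435535690582402484379200 + 90710380123824605266960437600 + 89270532820271833754786462400 + 87875680744955086352367923925 + 86523747195032700408485340480 + 85212781328441295856841623200 + 83940948771300380993306673600 + 82706523054075375390463928400 + 81507877792422109080457204800 + 80343479538244650379307816160 + 79211881234889091923261227200 = 27259296361662861981603230736447, so H_71 = 27259296361662861981603230736447/5624043567677125526551547131200; reducing by gcd(27259296361662861981603230736447, 5624043567677125526551547131200) = 9 gives 3028810706851429109067025637383/624893729741902836283505236800 ≈ 4.84692. (The PNT-adjacent estimate ln(71) + γ ≈ 4.83990 matches within O(1/n).)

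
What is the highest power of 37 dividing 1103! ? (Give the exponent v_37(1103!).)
v_37(1103!) = 29

Legendre's formula: v_p(n!) = Σ_{k ≥ 1} ⌊n / p^k⌋. For p = 37, n = 1103, the terms are:
  ⌊1103/37^1⌋ = ⌊1103/37⌋ = 29
(the next term ⌊1103/37^2⌋ = 0, terminating the sum). Summing: v_37(1103!) = 29 = 29.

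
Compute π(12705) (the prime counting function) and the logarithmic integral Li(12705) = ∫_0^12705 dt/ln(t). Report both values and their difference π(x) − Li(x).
π(12705) = 1517;  Li(12705) ≈ 1535.93;  π(x) − Li(x) ≈ -18.93.

Direct count of primes ≤ 12705 gives π(12705) = 1517. Numerical evaluation of the logarithmic integral gives Li(12705) ≈ 1535.93. The difference π(x) − Li(x) ≈ -18.93 is typically negative for small/moderate x (Li(x) overestimates), though Littlewood's theorem shows this sign changes infinitely often.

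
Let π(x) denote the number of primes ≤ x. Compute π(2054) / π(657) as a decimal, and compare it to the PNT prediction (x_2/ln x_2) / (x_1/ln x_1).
π(2054)/π(657) = 310/119 ≈ 2.6050;  PNT prediction ≈ 2.6591.

π(657) = 119 and π(2054) = 310, so π(2054)/π(657) ≈ 2.6050. The PNT-predicted ratio is (2054/ln(2054)) / (657/ln(657)) ≈ 2.6591. The two agree to within a few percent, as expected.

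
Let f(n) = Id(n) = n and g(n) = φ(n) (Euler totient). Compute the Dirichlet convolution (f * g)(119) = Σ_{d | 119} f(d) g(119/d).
(Id * φ)(119) = 429

Divisors of 119: [1, 7, 17, 119]. For each d | 119:
  d = 1: Id(1) · φ(119/1) = 1 · 96 = 96
  d = 7: Id(7) · φ(119/7) = 7 · 16 = 112
  d = 17: Id(17) · φ(119/17) = 17 · 6 = 102
  d = 119: Id(119) · φ(119/119) = 119 · 1 = 119
Summing: (Id * φ)(119) = 96 + 112 + 102 + 119 = 429.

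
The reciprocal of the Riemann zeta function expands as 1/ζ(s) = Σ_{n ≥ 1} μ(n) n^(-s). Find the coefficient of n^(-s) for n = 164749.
μ(164749) = 1

Factor n = 164749 = 13 · 19 · 23 · 29. μ(n) = 0 if any exponent ≥ 2 (not squarefree); otherwise μ(n) = (−1)^{ω(n)} where ω(n) is the number of distinct prime factors. Applying: μ(164749) = 1.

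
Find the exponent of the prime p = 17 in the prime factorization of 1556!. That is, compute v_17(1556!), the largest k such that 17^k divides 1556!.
v_17(1556!) = 96

Legendre's formula: v_p(n!) = Σ_{k ≥ 1} ⌊n / p^k⌋. For p = 17, n = 1556, the terms are:
  ⌊1556/17^1⌋ = ⌊1556/17⌋ = 91
  ⌊1556/17^2⌋ = ⌊1556/289⌋ = 5
(the next term ⌊1556/17^3⌋ = 0, terminating the sum). Summing: v_17(1556!) = 91 + 5 = 96.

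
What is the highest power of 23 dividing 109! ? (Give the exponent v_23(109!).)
v_23(109!) = 4

Legendre's formula: v_p(n!) = Σ_{k ≥ 1} ⌊n / p^k⌋. For p = 23, n = 109, the terms are:
  ⌊109/23^1⌋ = ⌊109/23⌋ = 4
(the next term ⌊109/23^2⌋ = 0, terminating the sum). Summing: v_23(109!) = 4 = 4.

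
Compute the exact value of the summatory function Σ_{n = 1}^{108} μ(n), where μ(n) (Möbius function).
Σ_{n ≤ 108} μ(n) = -3

Compute μ(n) for each 1 ≤ n ≤ 108: μ(1) = 1, μ(2) = -1, μ(3) = -1, μ(4) = 0, μ(5) = -1, μ(6) = 1, μ(7) = -1, μ(8) = 0, μ(9) = 0, μ(10) = 1, μ(11) = -1, μ(12) = 0, μ(13) = -1, μ(14) = 1, μ(15) = 1, μ(16) = 0, μ(17) = -1, μ(18) = 0, μ(19) = -1, μ(20) = 0, μ(21) = 1, μ(22) = 1, μ(23) = -1, μ(24) = 0, μ(25) = 0, μ(26) = 1, μ(27) = 0, μ(28) = 0, μ(29) = -1, μ(30) = -1, μ(31) = -1, μ(32) = 0, μ(33) = 1, μ(34) = 1, μ(35) = 1, μ(36) = 0, μ(37) = -1, μ(38) = 1, μ(39) = 1, μ(40) = 0, μ(41) = -1, μ(42) = -1, μ(43) = -1, μ(44) = 0, μ(45) = 0, μ(46) = 1, μ(47) = -1, μ(48) = 0, μ(49) = 0, μ(50) = 0, μ(51) = 1, μ(52) = 0, μ(53) = -1, μ(54) = 0, μ(55) = 1, μ(56) = 0, μ(57) = 1, μ(58) = 1, μ(59) = -1, μ(60) = 0, μ(61) = -1, μ(62) = 1, μ(63) = 0, μ(64) = 0, μ(65) = 1, μ(66) = -1, μ(67) = -1, μ(68) = 0, μ(69) = 1, μ(70) = -1, μ(71) = -1, μ(72) = 0, μ(73) = -1, μ(74) = 1, μ(75) = 0, μ(76) = 0, μ(77) = 1, μ(78) = -1, μ(79) = -1, μ(80) = 0, μ(81) = 0, μ(82) = 1, μ(83) = -1, μ(84) = 0, μ(85) = 1, μ(86) = 1, μ(87) = 1, μ(88) = 0, μ(89) = -1, μ(90) = 0, μ(91) = 1, μ(92) = 0, μ(93) = 1, μ(94) = 1, μ(95) = 1, μ(96) = 0, μ(97) = -1, μ(98) = 0, μ(99) = 0, μ(100) = 0, μ(101) = -1, μ(102) = -1, μ(103) = -1, μ(104) = 0, μ(105) = -1, μ(106) = 1, μ(107) = -1, μ(108) = 0. Summing all 108 values: -3. (Mertens function M(x) = Σ_{n ≤ x} μ(n); on average M(x) should be small (PNT ⟺ M(x) = o(x)).)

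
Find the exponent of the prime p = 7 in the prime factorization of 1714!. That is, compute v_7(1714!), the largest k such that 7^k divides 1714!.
v_7(1714!) = 282

Legendre's formula: v_p(n!) = Σ_{k ≥ 1} ⌊n / p^k⌋. For p = 7, n = 1714, the terms are:
  ⌊1714/7^1⌋ = ⌊1714/7⌋ = 244
  ⌊1714/7^2⌋ = ⌊1714/49⌋ = 34
  ⌊1714/7^3⌋ = ⌊1714/343⌋ = 4
(the next term ⌊1714/7^4⌋ = 0, terminating the sum). Summing: v_7(1714!) = 244 + 34 + 4 = 282.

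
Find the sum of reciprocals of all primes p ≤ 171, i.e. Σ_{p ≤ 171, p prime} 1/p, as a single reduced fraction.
Σ 1/p = 1840793455149223796977553240989608507934961889604586193282330007699/962947420735983927056946215901134429196419130606213075415963491270

π(171) = 39, so the primes ≤ 171 are [2, 3, 5, 7, 11, 13, 17, 19, 23, 29, 31, 37, 41, 43, 47, 53, 59, 61, 67, 71, 73, 79, 83, 89, 97, 101, 103, 107, 109, 113, 127, 131, 137, 139, 149, 151, 157, 163, 167]. Summing 1/p over these primes: 1840793455149223796977553240989608507934961889604586193282330007699/962947420735983927056946215901134429196419130606213075415963491270 ≈ 1.9116. Mertens estimate ln ln(171) + 0.2615 ≈ 1.8989.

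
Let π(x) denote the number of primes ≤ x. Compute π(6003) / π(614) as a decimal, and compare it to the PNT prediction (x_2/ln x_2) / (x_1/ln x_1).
π(6003)/π(614) = 783/112 ≈ 6.9911;  PNT prediction ≈ 7.2146.

π(614) = 112 and π(6003) = 783, so π(6003)/π(614) ≈ 6.9911. The PNT-predicted ratio is (6003/ln(6003)) / (614/ln(614)) ≈ 7.2146. The two agree to within a few percent, as expected.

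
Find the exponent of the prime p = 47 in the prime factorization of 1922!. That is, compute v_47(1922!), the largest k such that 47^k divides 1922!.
v_47(1922!) = 40

Legendre's formula: v_p(n!) = Σ_{k ≥ 1} ⌊n / p^k⌋. For p = 47, n = 1922, the terms are:
  ⌊1922/47^1⌋ = ⌊1922/47⌋ = 40
(the next term ⌊1922/47^2⌋ = 0, terminating the sum). Summing: v_47(1922!) = 40 = 40.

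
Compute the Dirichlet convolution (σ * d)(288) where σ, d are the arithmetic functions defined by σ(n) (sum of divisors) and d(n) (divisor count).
(σ * d)(288) = 5256

Divisors of 288: [1, 2, 3, 4, 6, 8, 9, 12, 16, 18, 24, 32, 36, 48, 72, 96, 144, 288]. For each d | 288:
  d = 1: σ(1) · d(288/1) = 1 · 18 = 18
  d = 2: σ(2) · d(288/2) = 3 · 15 = 45
  d = 3: σ(3) · d(288/3) = 4 · 12 = 48
  d = 4: σ(4) · d(288/4) = 7 · 12 = 84
  d = 6: σ(6) · d(288/6) = 12 · 10 = 120
  d = 8: σ(8) · d(288/8) = 15 · 9 = 135
  d = 9: σ(9) · d(288/9) = 13 · 6 = 78
  d = 12: σ(12) · d(288/12) = 28 · 8 = 224
  d = 16: σ(16) · d(288/16) = 31 · 6 = 186
  d = 18: σ(18) · d(288/18) = 39 · 5 = 195
  d = 24: σ(24) · d(288/24) = 60 · 6 = 360
  d = 32: σ(32) · d(288/32) = 63 · 3 = 189
  d = 36: σ(36) · d(288/36) = 91 · 4 = 364
  d = 48: σ(48) · d(288/48) = 124 · 4 = 496
  d = 72: σ(72) · d(288/72) = 195 · 3 = 585
  d = 96: σ(96) · d(288/96) = 252 · 2 = 504
  d = 144: σ(144) · d(288/144) = 403 · 2 = 806
  d = 288: σ(288) · d(288/288) = 819 · 1 = 819
Summing: (σ * d)(288) = 18 + 45 + 48 + 84 + 120 + 135 + 78 + 224 + 186 + 195 + 360 + 189 + 364 + 496 + 585 + 504 + 806 + 819 = 5256.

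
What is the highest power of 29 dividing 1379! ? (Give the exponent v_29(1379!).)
v_29(1379!) = 48

Legendre's formula: v_p(n!) = Σ_{k ≥ 1} ⌊n / p^k⌋. For p = 29, n = 1379, the terms are:
  ⌊1379/29^1⌋ = ⌊1379/29⌋ = 47
  ⌊1379/29^2⌋ = ⌊1379/841⌋ = 1
(the next term ⌊1379/29^3⌋ = 0, terminating the sum). Summing: v_29(1379!) = 47 + 1 = 48.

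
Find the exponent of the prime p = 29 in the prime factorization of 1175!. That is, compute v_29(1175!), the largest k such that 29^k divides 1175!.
v_29(1175!) = 41

Legendre's formula: v_p(n!) = Σ_{k ≥ 1} ⌊n / p^k⌋. For p = 29, n = 1175, the terms are:
  ⌊1175/29^1⌋ = ⌊1175/29⌋ = 40
  ⌊1175/29^2⌋ = ⌊1175/841⌋ = 1
(the next term ⌊1175/29^3⌋ = 0, terminating the sum). Summing: v_29(1175!) = 40 + 1 = 41.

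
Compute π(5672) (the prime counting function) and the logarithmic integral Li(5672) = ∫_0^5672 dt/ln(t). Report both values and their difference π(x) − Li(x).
π(5672) = 747;  Li(5672) ≈ 762.59;  π(x) − Li(x) ≈ -15.59.

Direct count of primes ≤ 5672 gives π(5672) = 747. Numerical evaluation of the logarithmic integral gives Li(5672) ≈ 762.59. The difference π(x) − Li(x) ≈ -15.59 is typically negative for small/moderate x (Li(x) overestimates), though Littlewood's theorem shows this sign changes infinitely often.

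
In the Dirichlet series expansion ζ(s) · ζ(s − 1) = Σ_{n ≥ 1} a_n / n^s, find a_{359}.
σ(359) = 360

In the product (Σ m^0/m^s)(Σ k / k^s) = Σ (Σ_{d | n} d) / n^s, the coefficient of 1/n^s is σ(n) = Σ_{d | n} d. For n = 359, divisors are [1, 359]; summing: σ(359) = 360.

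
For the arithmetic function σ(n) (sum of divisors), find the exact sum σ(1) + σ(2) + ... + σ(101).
Σ_{n ≤ 101} σ(n) = 8401

Compute σ(n) for each 1 ≤ n ≤ 101: σ(1) = 1, σ(2) = 3, σ(3) = 4, σ(4) = 7, σ(5) = 6, σ(6) = 12, σ(7) = 8, σ(8) = 15, σ(9) = 13, σ(10) = 18, σ(11) = 12, σ(12) = 28, σ(13) = 14, σ(14) = 24, σ(15) = 24, σ(16) = 31, σ(17) = 18, σ(18) = 39, σ(19) = 20, σ(20) = 42, σ(21) = 32, σ(22) = 36, σ(23) = 24, σ(24) = 60, σ(25) = 31, σ(26) = 42, σ(27) = 40, σ(28) = 56, σ(29) = 30, σ(30) = 72, σ(31) = 32, σ(32) = 63, σ(33) = 48, σ(34) = 54, σ(35) = 48, σ(36) = 91, σ(37) = 38, σ(38) = 60, σ(39) = 56, σ(40) = 90, σ(41) = 42, σ(42) = 96, σ(43) = 44, σ(44) = 84, σ(45) = 78, σ(46) = 72, σ(47) = 48, σ(48) = 124, σ(49) = 57, σ(50) = 93, σ(51) = 72, σ(52) = 98, σ(53) = 54, σ(54) = 120, σ(55) = 72, σ(56) = 120, σ(57) = 80, σ(58) = 90, σ(59) = 60, σ(60) = 168, σ(61) = 62, σ(62) = 96, σ(63) = 104, σ(64) = 127, σ(65) = 84, σ(66) = 144, σ(67) = 68, σ(68) = 126, σ(69) = 96, σ(70) = 144, σ(71) = 72, σ(72) = 195, σ(73) = 74, σ(74) = 114, σ(75) = 124, σ(76) = 140, σ(77) = 96, σ(78) = 168, σ(79) = 80, σ(80) = 186, σ(81) = 121, σ(82) = 126, σ(83) = 84, σ(84) = 224, σ(85) = 108, σ(86) = 132, σ(87) = 120, σ(88) = 180, σ(89) = 90, σ(90) = 234, σ(91) = 112, σ(92) = 168, σ(93) = 128, σ(94) = 144, σ(95) = 120, σ(96) = 252, σ(97) = 98, σ(98) = 171, σ(99) = 156, σ(100) = 217, σ(101) = 102. Summing all 101 values: 8401. (Average order: Σ_{n ≤ x} σ(n) ~ (π²/12) x². For x = 101, (π²/12)·101² ≈ 8389.99.)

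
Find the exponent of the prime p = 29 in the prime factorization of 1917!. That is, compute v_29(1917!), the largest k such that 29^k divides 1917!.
v_29(1917!) = 68

Legendre's formula: v_p(n!) = Σ_{k ≥ 1} ⌊n / p^k⌋. For p = 29, n = 1917, the terms are:
  ⌊1917/29^1⌋ = ⌊1917/29⌋ = 66
  ⌊1917/29^2⌋ = ⌊1917/841⌋ = 2
(the next term ⌊1917/29^3⌋ = 0, terminating the sum). Summing: v_29(1917!) = 66 + 2 = 68.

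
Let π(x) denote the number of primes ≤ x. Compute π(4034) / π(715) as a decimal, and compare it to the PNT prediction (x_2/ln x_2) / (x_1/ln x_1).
π(4034)/π(715) = 557/127 ≈ 4.3858;  PNT prediction ≈ 4.4662.

π(715) = 127 and π(4034) = 557, so π(4034)/π(715) ≈ 4.3858. The PNT-predicted ratio is (4034/ln(4034)) / (715/ln(715)) ≈ 4.4662. The two agree to within a few percent, as expected.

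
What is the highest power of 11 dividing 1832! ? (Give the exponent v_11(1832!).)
v_11(1832!) = 182

Legendre's formula: v_p(n!) = Σ_{k ≥ 1} ⌊n / p^k⌋. For p = 11, n = 1832, the terms are:
  ⌊1832/11^1⌋ = ⌊1832/11⌋ = 166
  ⌊1832/11^2⌋ = ⌊1832/121⌋ = 15
  ⌊1832/11^3⌋ = ⌊1832/1331⌋ = 1
(the next term ⌊1832/11^4⌋ = 0, terminating the sum). Summing: v_11(1832!) = 166 + 15 + 1 = 182.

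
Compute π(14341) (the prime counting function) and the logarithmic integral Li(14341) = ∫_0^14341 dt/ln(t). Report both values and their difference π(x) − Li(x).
π(14341) = 1682;  Li(14341) ≈ 1707.93;  π(x) − Li(x) ≈ -25.93.

Direct count of primes ≤ 14341 gives π(14341) = 1682. Numerical evaluation of the logarithmic integral gives Li(14341) ≈ 1707.93. The difference π(x) − Li(x) ≈ -25.93 is typically negative for small/moderate x (Li(x) overestimates), though Littlewood's theorem shows this sign changes infinitely often.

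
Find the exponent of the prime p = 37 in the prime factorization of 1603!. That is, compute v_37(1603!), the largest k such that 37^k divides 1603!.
v_37(1603!) = 44

Legendre's formula: v_p(n!) = Σ_{k ≥ 1} ⌊n / p^k⌋. For p = 37, n = 1603, the terms are:
  ⌊1603/37^1⌋ = ⌊1603/37⌋ = 43
  ⌊1603/37^2⌋ = ⌊1603/1369⌋ = 1
(the next term ⌊1603/37^3⌋ = 0, terminating the sum). Summing: v_37(1603!) = 43 + 1 = 44.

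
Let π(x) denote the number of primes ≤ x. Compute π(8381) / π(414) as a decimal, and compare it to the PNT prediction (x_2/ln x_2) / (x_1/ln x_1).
π(8381)/π(414) = 1049/80 ≈ 13.1125;  PNT prediction ≈ 13.5036.

π(414) = 80 and π(8381) = 1049, so π(8381)/π(414) ≈ 13.1125. The PNT-predicted ratio is (8381/ln(8381)) / (414/ln(414)) ≈ 13.5036. The two agree to within a few percent, as expected.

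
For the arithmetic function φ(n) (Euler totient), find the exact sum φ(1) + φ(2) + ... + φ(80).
Σ_{n ≤ 80} φ(n) = 1966

Compute φ(n) for each 1 ≤ n ≤ 80: φ(1) = 1, φ(2) = 1, φ(3) = 2, φ(4) = 2, φ(5) = 4, φ(6) = 2, φ(7) = 6, φ(8) = 4, φ(9) = 6, φ(10) = 4, φ(11) = 10, φ(12) = 4, φ(13) = 12, φ(14) = 6, φ(15) = 8, φ(16) = 8, φ(17) = 16, φ(18) = 6, φ(19) = 18, φ(20) = 8, φ(21) = 12, φ(22) = 10, φ(23) = 22, φ(24) = 8, φ(25) = 20, φ(26) = 12, φ(27) = 18, φ(28) = 12, φ(29) = 28, φ(30) = 8, φ(31) = 30, φ(32) = 16, φ(33) = 20, φ(34) = 16, φ(35) = 24, φ(36) = 12, φ(37) = 36, φ(38) = 18, φ(39) = 24, φ(40) = 16, φ(41) = 40, φ(42) = 12, φ(43) = 42, φ(44) = 20, φ(45) = 24, φ(46) = 22, φ(47) = 46, φ(48) = 16, φ(49) = 42, φ(50) = 20, φ(51) = 32, φ(52) = 24, φ(53) = 52, φ(54) = 18, φ(55) = 40, φ(56) = 24, φ(57) = 36, φ(58) = 28, φ(59) = 58, φ(60) = 16, φ(61) = 60, φ(62) = 30, φ(63) = 36, φ(64) = 32, φ(65) = 48, φ(66) = 20, φ(67) = 66, φ(68) = 32, φ(69) = 44, φ(70) = 24, φ(71) = 70, φ(72) = 24, φ(73) = 72, φ(74) = 36, φ(75) = 40, φ(76) = 36, φ(77) = 60, φ(78) = 24, φ(79) = 78, φ(80) = 32. Summing all 80 values: 1966. (Average order: Σ_{n ≤ x} φ(n) ~ (3/π²) x². For x = 80, (3/π²)·80² ≈ 1945.37.)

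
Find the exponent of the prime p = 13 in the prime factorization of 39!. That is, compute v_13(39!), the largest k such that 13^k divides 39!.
v_13(39!) = 3

Legendre's formula: v_p(n!) = Σ_{k ≥ 1} ⌊n / p^k⌋. For p = 13, n = 39, the terms are:
  ⌊39/13^1⌋ = ⌊39/13⌋ = 3
(the next term ⌊39/13^2⌋ = 0, terminating the sum). Summing: v_13(39!) = 3 = 3.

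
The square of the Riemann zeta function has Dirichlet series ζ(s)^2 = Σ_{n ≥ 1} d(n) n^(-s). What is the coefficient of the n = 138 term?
d(138) = 8

ζ(s)^2 = (Σ 1/m^s)(Σ 1/k^s). The coefficient of 1/n^s in the product is the number of ordered pairs (m, k) with mk = n, which equals d(n). For n = 138, divisors are [1, 2, 3, 6, 23, 46, 69, 138], so d(138) = 8.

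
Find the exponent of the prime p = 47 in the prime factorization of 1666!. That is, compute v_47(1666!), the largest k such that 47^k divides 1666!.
v_47(1666!) = 35

Legendre's formula: v_p(n!) = Σ_{k ≥ 1} ⌊n / p^k⌋. For p = 47, n = 1666, the terms are:
  ⌊1666/47^1⌋ = ⌊1666/47⌋ = 35
(the next term ⌊1666/47^2⌋ = 0, terminating the sum). Summing: v_47(1666!) = 35 = 35.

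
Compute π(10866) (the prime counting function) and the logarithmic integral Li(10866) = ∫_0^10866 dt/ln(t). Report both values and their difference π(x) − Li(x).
π(10866) = 1321;  Li(10866) ≈ 1339.73;  π(x) − Li(x) ≈ -18.73.

Direct count of primes ≤ 10866 gives π(10866) = 1321. Numerical evaluation of the logarithmic integral gives Li(10866) ≈ 1339.73. The difference π(x) − Li(x) ≈ -18.73 is typically negative for small/moderate x (Li(x) overestimates), though Littlewood's theorem shows this sign changes infinitely often.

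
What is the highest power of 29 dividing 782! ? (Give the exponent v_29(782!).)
v_29(782!) = 26

Legendre's formula: v_p(n!) = Σ_{k ≥ 1} ⌊n / p^k⌋. For p = 29, n = 782, the terms are:
  ⌊782/29^1⌋ = ⌊782/29⌋ = 26
(the next term ⌊782/29^2⌋ = 0, terminating the sum). Summing: v_29(782!) = 26 = 26.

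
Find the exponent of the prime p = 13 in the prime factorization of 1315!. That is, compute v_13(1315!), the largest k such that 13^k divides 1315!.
v_13(1315!) = 108

Legendre's formula: v_p(n!) = Σ_{k ≥ 1} ⌊n / p^k⌋. For p = 13, n = 1315, the terms are:
  ⌊1315/13^1⌋ = ⌊1315/13⌋ = 101
  ⌊1315/13^2⌋ = ⌊1315/169⌋ = 7
(the next term ⌊1315/13^3⌋ = 0, terminating the sum). Summing: v_13(1315!) = 101 + 7 = 108.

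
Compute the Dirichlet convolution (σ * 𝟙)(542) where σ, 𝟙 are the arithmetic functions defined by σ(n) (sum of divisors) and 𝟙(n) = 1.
(σ * 𝟙)(542) = 1092

Divisors of 542: [1, 2, 271, 542]. For each d | 542:
  d = 1: σ(1) · 𝟙(542/1) = 1 · 1 = 1
  d = 2: σ(2) · 𝟙(542/2) = 3 · 1 = 3
  d = 271: σ(271) · 𝟙(542/271) = 272 · 1 = 272
  d = 542: σ(542) · 𝟙(542/542) = 816 · 1 = 816
Summing: (σ * 𝟙)(542) = 1 + 3 + 272 + 816 = 1092.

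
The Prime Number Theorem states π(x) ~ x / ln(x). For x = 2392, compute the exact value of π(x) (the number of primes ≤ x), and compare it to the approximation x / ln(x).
π(2392) = 355;  x/ln(x) ≈ 307.46;  relative error ≈ 13.39%.

Directly count primes up to 2392: π(2392) = 355. The PNT approximation gives 2392/ln(2392) ≈ 2392/7.77989 ≈ 307.46. Relative error (π(x) − x/ln(x)) / π(x) ≈ 13.39%; the approximation is known to undercount slightly (Li(x) is a better estimate).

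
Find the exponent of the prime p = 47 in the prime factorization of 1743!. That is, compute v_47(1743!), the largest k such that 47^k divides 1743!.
v_47(1743!) = 37

Legendre's formula: v_p(n!) = Σ_{k ≥ 1} ⌊n / p^k⌋. For p = 47, n = 1743, the terms are:
  ⌊1743/47^1⌋ = ⌊1743/47⌋ = 37
(the next term ⌊1743/47^2⌋ = 0, terminating the sum). Summing: v_47(1743!) = 37 = 37.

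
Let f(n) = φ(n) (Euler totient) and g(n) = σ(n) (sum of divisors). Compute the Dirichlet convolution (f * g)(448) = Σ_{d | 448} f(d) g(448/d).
(φ * σ)(448) = 6272

Divisors of 448: [1, 2, 4, 7, 8, 14, 16, 28, 32, 56, 64, 112, 224, 448]. For each d | 448:
  d = 1: φ(1) · σ(448/1) = 1 · 1016 = 1016
  d = 2: φ(2) · σ(448/2) = 1 · 504 = 504
  d = 4: φ(4) · σ(448/4) = 2 · 248 = 496
  d = 7: φ(7) · σ(448/7) = 6 · 127 = 762
  d = 8: φ(8) · σ(448/8) = 4 · 120 = 480
  d = 14: φ(14) · σ(448/14) = 6 · 63 = 378
  d = 16: φ(16) · σ(448/16) = 8 · 56 = 448
  d = 28: φ(28) · σ(448/28) = 12 · 31 = 372
  d = 32: φ(32) · σ(448/32) = 16 · 24 = 384
  d = 56: φ(56) · σ(448/56) = 24 · 15 = 360
  d = 64: φ(64) · σ(448/64) = 32 · 8 = 256
  d = 112: φ(112) · σ(448/112) = 48 · 7 = 336
  d = 224: φ(224) · σ(448/224) = 96 · 3 = 288
  d = 448: φ(448) · σ(448/448) = 192 · 1 = 192
Summing: (φ * σ)(448) = 1016 + 504 + 496 + 762 + 480 + 378 + 448 + 372 + 384 + 360 + 256 + 336 + 288 + 192 = 6272.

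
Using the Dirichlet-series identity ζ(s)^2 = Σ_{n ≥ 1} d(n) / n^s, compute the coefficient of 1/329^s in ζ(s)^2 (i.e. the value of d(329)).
d(329) = 4

ζ(s)^2 = (Σ 1/m^s)(Σ 1/k^s). The coefficient of 1/n^s in the product is the number of ordered pairs (m, k) with mk = n, which equals d(n). For n = 329, divisors are [1, 7, 47, 329], so d(329) = 4.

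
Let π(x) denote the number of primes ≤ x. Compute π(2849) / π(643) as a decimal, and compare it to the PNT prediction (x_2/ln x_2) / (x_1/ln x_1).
π(2849)/π(643) = 413/117 ≈ 3.5299;  PNT prediction ≈ 3.6017.

π(643) = 117 and π(2849) = 413, so π(2849)/π(643) ≈ 3.5299. The PNT-predicted ratio is (2849/ln(2849)) / (643/ln(643)) ≈ 3.6017. The two agree to within a few percent, as expected.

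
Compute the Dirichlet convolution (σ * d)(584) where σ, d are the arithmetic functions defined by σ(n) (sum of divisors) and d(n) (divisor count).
(σ * d)(584) = 3192

Divisors of 584: [1, 2, 4, 8, 73, 146, 292, 584]. For each d | 584:
  d = 1: σ(1) · d(584/1) = 1 · 8 = 8
  d = 2: σ(2) · d(584/2) = 3 · 6 = 18
  d = 4: σ(4) · d(584/4) = 7 · 4 = 28
  d = 8: σ(8) · d(584/8) = 15 · 2 = 30
  d = 73: σ(73) · d(584/73) = 74 · 4 = 296
  d = 146: σ(146) · d(584/146) = 222 · 3 = 666
  d = 292: σ(292) · d(584/292) = 518 · 2 = 1036
  d = 584: σ(584) · d(584/584) = 1110 · 1 = 1110
Summing: (σ * d)(584) = 8 + 18 + 28 + 30 + 296 + 666 + 1036 + 1110 = 3192.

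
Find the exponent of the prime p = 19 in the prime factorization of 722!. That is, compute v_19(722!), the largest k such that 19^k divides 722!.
v_19(722!) = 40

Legendre's formula: v_p(n!) = Σ_{k ≥ 1} ⌊n / p^k⌋. For p = 19, n = 722, the terms are:
  ⌊722/19^1⌋ = ⌊722/19⌋ = 38
  ⌊722/19^2⌋ = ⌊722/361⌋ = 2
(the next term ⌊722/19^3⌋ = 0, terminating the sum). Summing: v_19(722!) = 38 + 2 = 40.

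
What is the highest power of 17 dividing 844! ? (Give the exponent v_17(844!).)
v_17(844!) = 51

Legendre's formula: v_p(n!) = Σ_{k ≥ 1} ⌊n / p^k⌋. For p = 17, n = 844, the terms are:
  ⌊844/17^1⌋ = ⌊844/17⌋ = 49
  ⌊844/17^2⌋ = ⌊844/289⌋ = 2
(the next term ⌊844/17^3⌋ = 0, terminating the sum). Summing: v_17(844!) = 49 + 2 = 51.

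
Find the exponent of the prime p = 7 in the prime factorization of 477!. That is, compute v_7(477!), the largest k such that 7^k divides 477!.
v_7(477!) = 78

Legendre's formula: v_p(n!) = Σ_{k ≥ 1} ⌊n / p^k⌋. For p = 7, n = 477, the terms are:
  ⌊477/7^1⌋ = ⌊477/7⌋ = 68
  ⌊477/7^2⌋ = ⌊477/49⌋ = 9
  ⌊477/7^3⌋ = ⌊477/343⌋ = 1
(the next term ⌊477/7^4⌋ = 0, terminating the sum). Summing: v_7(477!) = 68 + 9 + 1 = 78.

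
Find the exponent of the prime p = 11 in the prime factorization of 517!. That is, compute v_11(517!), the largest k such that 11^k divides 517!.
v_11(517!) = 51

Legendre's formula: v_p(n!) = Σ_{k ≥ 1} ⌊n / p^k⌋. For p = 11, n = 517, the terms are:
  ⌊517/11^1⌋ = ⌊517/11⌋ = 47
  ⌊517/11^2⌋ = ⌊517/121⌋ = 4
(the next term ⌊517/11^3⌋ = 0, terminating the sum). Summing: v_11(517!) = 47 + 4 = 51.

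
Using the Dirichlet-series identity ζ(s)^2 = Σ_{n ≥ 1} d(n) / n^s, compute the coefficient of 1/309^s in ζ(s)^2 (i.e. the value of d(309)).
d(309) = 4

ζ(s)^2 = (Σ 1/m^s)(Σ 1/k^s). The coefficient of 1/n^s in the product is the number of ordered pairs (m, k) with mk = n, which equals d(n). For n = 309, divisors are [1, 3, 103, 309], so d(309) = 4.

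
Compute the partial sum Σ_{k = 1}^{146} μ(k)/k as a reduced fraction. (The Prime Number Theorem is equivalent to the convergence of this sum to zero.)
Σ μ(k)/k = 66670440746206079837278951558338834430808994180477323/3338215550199730022503077710549980019122111551066811030

Values of μ(k) for 1 ≤ k ≤ 146: μ(1) = 1, μ(2) = -1, μ(3) = -1, μ(5) = -1, μ(6) = 1, μ(7) = -1, μ(10) = 1, μ(11) = -1, μ(13) = -1, μ(14) = 1, μ(15) = 1, μ(17) = -1, μ(19) = -1, μ(21) = 1, μ(22) = 1, μ(23) = -1, μ(26) = 1, μ(29) = -1, μ(30) = -1, μ(31) = -1, μ(33) = 1, μ(34) = 1, μ(35) = 1, μ(37) = -1, μ(38) = 1, μ(39) = 1, μ(41) = -1, μ(42) = -1, μ(43) = -1, μ(46) = 1, μ(47) = -1, μ(51) = 1, μ(53) = -1, μ(55) = 1, μ(57) = 1, μ(58) = 1, μ(59) = -1, μ(61) = -1, μ(62) = 1, μ(65) = 1, μ(66) = -1, μ(67) = -1, μ(69) = 1, μ(70) = -1, μ(71) = -1, μ(73) = -1, μ(74) = 1, μ(77) = 1, μ(78) = -1, μ(79) = -1, μ(82) = 1, μ(83) = -1, μ(85) = 1, μ(86) = 1, μ(87) = 1, μ(89) = -1, μ(91) = 1, μ(93) = 1, μ(94) = 1, μ(95) = 1, μ(97) = -1, μ(101) = -1, μ(102) = -1, μ(103) = -1, μ(105) = -1, μ(106) = 1, μ(107) = -1, μ(109) = -1, μ(110) = -1, μ(111) = 1, μ(113) = -1, μ(114) = -1, μ(115) = 1, μ(118) = 1, μ(119) = 1, μ(122) = 1, μ(123) = 1, μ(127) = -1, μ(129) = 1, μ(130) = -1, μ(131) = -1, μ(133) = 1, μ(134) = 1, μ(137) = -1, μ(138) = -1, μ(139) = -1, μ(141) = 1, μ(142) = 1, μ(143) = 1, μ(145) = 1, μ(146) = 1, with μ = 0 on non-squarefree integers. Summing μ(k)/k for k where μ(k) ≠ 0 gives 66670440746206079837278951558338834430808994180477323/3338215550199730022503077710549980019122111551066811030 ≈ 0.0200. (PNT ⟺ this sum → 0 as n → ∞.)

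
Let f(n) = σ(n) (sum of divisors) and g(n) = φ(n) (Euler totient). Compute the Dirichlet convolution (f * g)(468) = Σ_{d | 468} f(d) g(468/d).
(σ * φ)(468) = 8424

Divisors of 468: [1, 2, 3, 4, 6, 9, 12, 13, 18, 26, 36, 39, 52, 78, 117, 156, 234, 468]. For each d | 468:
  d = 1: σ(1) · φ(468/1) = 1 · 144 = 144
  d = 2: σ(2) · φ(468/2) = 3 · 72 = 216
  d = 3: σ(3) · φ(468/3) = 4 · 48 = 192
  d = 4: σ(4) · φ(468/4) = 7 · 72 = 504
  d = 6: σ(6) · φ(468/6) = 12 · 24 = 288
  d = 9: σ(9) · φ(468/9) = 13 · 24 = 312
  d = 12: σ(12) · φ(468/12) = 28 · 24 = 672
  d = 13: σ(13) · φ(468/13) = 14 · 12 = 168
  d = 18: σ(18) · φ(468/18) = 39 · 12 = 468
  d = 26: σ(26) · φ(468/26) = 42 · 6 = 252
  d = 36: σ(36) · φ(468/36) = 91 · 12 = 1092
  d = 39: σ(39) · φ(468/39) = 56 · 4 = 224
  d = 52: σ(52) · φ(468/52) = 98 · 6 = 588
  d = 78: σ(78) · φ(468/78) = 168 · 2 = 336
  d = 117: σ(117) · φ(468/117) = 182 · 2 = 364
  d = 156: σ(156) · φ(468/156) = 392 · 2 = 784
  d = 234: σ(234) · φ(468/234) = 546 · 1 = 546
  d = 468: σ(468) · φ(468/468) = 1274 · 1 = 1274
Summing: (σ * φ)(468) = 144 + 216 + 192 + 504 + 288 + 312 + 672 + 168 + 468 + 252 + 1092 + 224 + 588 + 336 + 364 + 784 + 546 + 1274 = 8424.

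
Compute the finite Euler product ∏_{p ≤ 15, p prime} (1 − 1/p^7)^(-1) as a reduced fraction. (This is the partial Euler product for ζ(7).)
∏ = 3823532992398595385956921875/3791873603058129477401581447

The primes p ≤ 15 are [2, 3, 5, 7, 11, 13]. For each prime, (1 − 1/p^7)^(-1) = p^7 / (p^7 − 1). The product is (1 − 1/2^7)^(-1), (1 − 1/3^7)^(-1), (1 − 1/5^7)^(-1), (1 − 1/7^7)^(-1), (1 − 1/11^7)^(-1), (1 − 1/13^7)^(-1) = ∏ p^7 / (p^7 − 1) = 3823532992398595385956921875/3791873603058129477401581447.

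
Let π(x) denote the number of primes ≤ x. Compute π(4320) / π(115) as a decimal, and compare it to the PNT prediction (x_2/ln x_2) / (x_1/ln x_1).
π(4320)/π(115) = 590/30 ≈ 19.6667;  PNT prediction ≈ 21.2931.

π(115) = 30 and π(4320) = 590, so π(4320)/π(115) ≈ 19.6667. The PNT-predicted ratio is (4320/ln(4320)) / (115/ln(115)) ≈ 21.2931. The two agree to within a few percent, as expected.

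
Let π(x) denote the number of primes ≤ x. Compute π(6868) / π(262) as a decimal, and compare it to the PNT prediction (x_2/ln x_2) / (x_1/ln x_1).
π(6868)/π(262) = 883/55 ≈ 16.0545;  PNT prediction ≈ 16.5222.

π(262) = 55 and π(6868) = 883, so π(6868)/π(262) ≈ 16.0545. The PNT-predicted ratio is (6868/ln(6868)) / (262/ln(262)) ≈ 16.5222. The two agree to within a few percent, as expected.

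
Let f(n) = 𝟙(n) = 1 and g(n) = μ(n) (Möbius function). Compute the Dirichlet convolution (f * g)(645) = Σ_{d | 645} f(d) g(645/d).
(𝟙 * μ)(645) = 0

Divisors of 645: [1, 3, 5, 15, 43, 129, 215, 645]. For each d | 645:
  d = 1: 𝟙(1) · μ(645/1) = 1 · -1 = -1
  d = 3: 𝟙(3) · μ(645/3) = 1 · 1 = 1
  d = 5: 𝟙(5) · μ(645/5) = 1 · 1 = 1
  d = 15: 𝟙(15) · μ(645/15) = 1 · -1 = -1
  d = 43: 𝟙(43) · μ(645/43) = 1 · 1 = 1
  d = 129: 𝟙(129) · μ(645/129) = 1 · -1 = -1
  d = 215: 𝟙(215) · μ(645/215) = 1 · -1 = -1
  d = 645: 𝟙(645) · μ(645/645) = 1 · 1 = 1
Summing: (𝟙 * μ)(645) = -1 + 1 + 1 + -1 + 1 + -1 + -1 + 1 = 0.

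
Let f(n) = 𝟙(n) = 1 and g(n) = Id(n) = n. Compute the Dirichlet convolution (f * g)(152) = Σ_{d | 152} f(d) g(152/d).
(𝟙 * Id)(152) = 300

Divisors of 152: [1, 2, 4, 8, 19, 38, 76, 152]. For each d | 152:
  d = 1: 𝟙(1) · Id(152/1) = 1 · 152 = 152
  d = 2: 𝟙(2) · Id(152/2) = 1 · 76 = 76
  d = 4: 𝟙(4) · Id(152/4) = 1 · 38 = 38
  d = 8: 𝟙(8) · Id(152/8) = 1 · 19 = 19
  d = 19: 𝟙(19) · Id(152/19) = 1 · 8 = 8
  d = 38: 𝟙(38) · Id(152/38) = 1 · 4 = 4
  d = 76: 𝟙(76) · Id(152/76) = 1 · 2 = 2
  d = 152: 𝟙(152) · Id(152/152) = 1 · 1 = 1
Summing: (𝟙 * Id)(152) = 152 + 76 + 38 + 19 + 8 + 4 + 2 + 1 = 300.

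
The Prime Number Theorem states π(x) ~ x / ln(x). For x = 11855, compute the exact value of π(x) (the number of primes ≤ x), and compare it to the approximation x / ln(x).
π(11855) = 1421;  x/ln(x) ≈ 1263.79;  relative error ≈ 11.06%.

Directly count primes up to 11855: π(11855) = 1421. The PNT approximation gives 11855/ln(11855) ≈ 11855/9.38050 ≈ 1263.79. Relative error (π(x) − x/ln(x)) / π(x) ≈ 11.06%; the approximation is known to undercount slightly (Li(x) is a better estimate).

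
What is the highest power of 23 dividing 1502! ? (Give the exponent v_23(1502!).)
v_23(1502!) = 67

Legendre's formula: v_p(n!) = Σ_{k ≥ 1} ⌊n / p^k⌋. For p = 23, n = 1502, the terms are:
  ⌊1502/23^1⌋ = ⌊1502/23⌋ = 65
  ⌊1502/23^2⌋ = ⌊1502/529⌋ = 2
(the next term ⌊1502/23^3⌋ = 0, terminating the sum). Summing: v_23(1502!) = 65 + 2 = 67.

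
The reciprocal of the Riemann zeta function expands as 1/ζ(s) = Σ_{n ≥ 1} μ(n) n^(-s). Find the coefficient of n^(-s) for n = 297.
μ(297) = 0

Factor n = 297 = 3^3 · 11. μ(n) = 0 if any exponent ≥ 2 (not squarefree); otherwise μ(n) = (−1)^{ω(n)} where ω(n) is the number of distinct prime factors. Applying: μ(297) = 0.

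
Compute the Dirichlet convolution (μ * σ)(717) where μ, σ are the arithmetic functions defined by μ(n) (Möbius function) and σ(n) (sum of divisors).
(μ * σ)(717) = 717

Divisors of 717: [1, 3, 239, 717]. For each d | 717:
  d = 1: μ(1) · σ(717/1) = 1 · 960 = 960
  d = 3: μ(3) · σ(717/3) = -1 · 240 = -240
  d = 239: μ(239) · σ(717/239) = -1 · 4 = -4
  d = 717: μ(717) · σ(717/717) = 1 · 1 = 1
Summing: (μ * σ)(717) = 960 + -240 + -4 + 1 = 717.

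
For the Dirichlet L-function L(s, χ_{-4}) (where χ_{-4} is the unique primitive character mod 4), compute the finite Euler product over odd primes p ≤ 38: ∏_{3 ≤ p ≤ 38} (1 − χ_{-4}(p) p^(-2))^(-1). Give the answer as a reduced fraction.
∏ = 136633422149134339/149104402366464000

The odd primes p ≤ 38 are [3, 5, 7, 11, 13, 17, 19, 23, 29, 31, 37]. For each, χ(p) = 1 if p ≡ 1 mod 4, χ(p) = −1 if p ≡ 3 mod 4. Taking (1 − χ(p)/p^2)^(-1) = p^2/(p^2 − χ(p)): (1 − (-1)/3^2)^(-1) · (1 − (1)/5^2)^(-1) · (1 − (-1)/7^2)^(-1) · (1 − (-1)/11^2)^(-1) · (1 − (1)/13^2)^(-1) · (1 − (1)/17^2)^(-1) · (1 − (-1)/19^2)^(-1) · (1 − (-1)/23^2)^(-1) · (1 − (1)/29^2)^(-1) · (1 − (-1)/31^2)^(-1) · (1 − (1)/37^2)^(-1) = 136633422149134339/149104402366464000.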